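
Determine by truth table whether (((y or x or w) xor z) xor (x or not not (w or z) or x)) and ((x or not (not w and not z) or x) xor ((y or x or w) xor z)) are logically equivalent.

equivalent

x | y | z | w || φ | ψ
T | T | T | T || T | T
T | T | T | F || T | T
T | T | F | T || F | F
T | T | F | F || F | F
T | F | T | T || T | T
T | F | T | F || T | T
T | F | F | T || F | F
T | F | F | F || F | F
F | T | T | T || T | T
F | T | T | F || T | T
F | T | F | T || F | F
F | T | F | F || T | T
F | F | T | T || T | T
F | F | T | F || F | F
F | F | F | T || F | F
F | F | F | F || F | F
The columns for φ and ψ agree on every row, so they are logically equivalent.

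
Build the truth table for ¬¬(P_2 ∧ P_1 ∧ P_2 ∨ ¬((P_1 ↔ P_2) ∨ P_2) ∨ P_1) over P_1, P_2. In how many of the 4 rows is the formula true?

2

P_1 | P_2 || (P_1 ∧ P_2) | (P_2 ∧ (P_1 ∧ P_2)) | (P_1 ↔ P_2) | ((P_1 ↔ P_2) ∨ P_2) | ¬((P_1 ↔ P_2) ∨ P_2) | φ
 T  |  T  ||      T      |          T          |      T      |          T          |          F           | T
 T  |  F  ||      F      |          F          |      F      |          F          |          T           | T
 F  |  T  ||      F      |          F          |      F      |          T          |          F           | F
 F  |  F  ||      F      |          F          |      T      |          T          |          F           | F
The formula is true on 2 of the 4 rows.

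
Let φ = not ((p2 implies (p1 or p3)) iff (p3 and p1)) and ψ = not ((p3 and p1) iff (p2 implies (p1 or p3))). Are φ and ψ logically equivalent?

p1 | p2 | p3 | φ | ψ
-- | -- | -- | - | -
F  | F  | F  | T | T
F  | F  | T  | T | T
F  | T  | F  | F | F
F  | T  | T  | T | T
T  | F  | F  | T | T
T  | F  | T  | F | F
T  | T  | F  | T | T
T  | T  | T  | F | F
The columns for φ and ψ agree on every row, so they are logically equivalent.

equivalent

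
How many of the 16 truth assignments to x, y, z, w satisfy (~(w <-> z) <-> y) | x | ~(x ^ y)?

x | y | z | w || (w <-> z) | ~(w <-> z) | (~(w <-> z) <-> y) | (x ^ y) | ~(x ^ y) | φ
T | T | T | T ||     T     |     F      |         F          |    F    |    T     | T
T | T | T | F ||     F     |     T      |         T          |    F    |    T     | T
T | T | F | T ||     F     |     T      |         T          |    F    |    T     | T
T | T | F | F ||     T     |     F      |         F          |    F    |    T     | T
T | F | T | T ||     T     |     F      |         T          |    T    |    F     | T
T | F | T | F ||     F     |     T      |         F          |    T    |    F     | T
T | F | F | T ||     F     |     T      |         F          |    T    |    F     | T
T | F | F | F ||     T     |     F      |         T          |    T    |    F     | T
F | T | T | T ||     T     |     F      |         F          |    T    |    F     | F
F | T | T | F ||     F     |     T      |         T          |    T    |    F     | T
F | T | F | T ||     F     |     T      |         T          |    T    |    F     | T
F | T | F | F ||     T     |     F      |         F          |    T    |    F     | F
F | F | T | T ||     T     |     F      |         T          |    F    |    T     | T
F | F | T | F ||     F     |     T      |         F          |    F    |    T     | T
F | F | F | T ||     F     |     T      |         F          |    F    |    T     | T
F | F | F | F ||     T     |     F      |         T          |    F    |    T     | T
The formula is true on 14 of the 16 rows.

14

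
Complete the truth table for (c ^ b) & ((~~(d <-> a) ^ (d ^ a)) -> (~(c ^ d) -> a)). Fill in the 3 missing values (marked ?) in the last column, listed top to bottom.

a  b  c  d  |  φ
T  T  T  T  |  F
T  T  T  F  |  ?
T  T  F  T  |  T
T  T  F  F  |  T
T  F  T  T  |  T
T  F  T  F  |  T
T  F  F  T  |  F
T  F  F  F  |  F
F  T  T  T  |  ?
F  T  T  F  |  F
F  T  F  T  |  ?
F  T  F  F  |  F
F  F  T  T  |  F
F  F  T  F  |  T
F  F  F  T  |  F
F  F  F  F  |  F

F, F, T

Row a=T, b=T, c=T, d=F: (c ^ b) = F, ((~~(d <-> a) ^ (d ^ a)) -> (~(c ^ d) -> a)) = T, so the formula = F.
Row a=F, b=T, c=T, d=T: (c ^ b) = F, ((~~(d <-> a) ^ (d ^ a)) -> (~(c ^ d) -> a)) = F, so the formula = F.
Row a=F, b=T, c=F, d=T: (c ^ b) = T, ((~~(d <-> a) ^ (d ^ a)) -> (~(c ^ d) -> a)) = T, so the formula = T.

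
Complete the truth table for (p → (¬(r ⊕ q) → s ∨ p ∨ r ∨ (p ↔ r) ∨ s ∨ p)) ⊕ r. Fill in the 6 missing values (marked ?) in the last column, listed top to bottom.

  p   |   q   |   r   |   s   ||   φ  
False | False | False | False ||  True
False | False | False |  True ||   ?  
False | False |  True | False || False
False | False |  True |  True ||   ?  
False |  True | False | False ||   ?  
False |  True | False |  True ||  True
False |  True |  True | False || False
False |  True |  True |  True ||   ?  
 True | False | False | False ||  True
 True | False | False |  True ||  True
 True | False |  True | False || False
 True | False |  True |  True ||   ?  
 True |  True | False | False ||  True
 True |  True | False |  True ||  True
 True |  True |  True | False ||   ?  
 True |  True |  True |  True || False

Row p=False, q=False, r=False, s=True: (p → (¬(r ⊕ q) → s ∨ p ∨ r ∨ (p ↔ r) ∨ s ∨ p)) = True, so the formula = True.
Row p=False, q=False, r=True, s=True: (p → (¬(r ⊕ q) → s ∨ p ∨ r ∨ (p ↔ r) ∨ s ∨ p)) = True, so the formula = False.
Row p=False, q=True, r=False, s=False: (p → (¬(r ⊕ q) → s ∨ p ∨ r ∨ (p ↔ r) ∨ s ∨ p)) = True, so the formula = True.
Row p=False, q=True, r=True, s=True: (p → (¬(r ⊕ q) → s ∨ p ∨ r ∨ (p ↔ r) ∨ s ∨ p)) = True, so the formula = False.
Row p=True, q=False, r=True, s=True: (p → (¬(r ⊕ q) → s ∨ p ∨ r ∨ (p ↔ r) ∨ s ∨ p)) = True, so the formula = False.
Row p=True, q=True, r=True, s=False: (p → (¬(r ⊕ q) → s ∨ p ∨ r ∨ (p ↔ r) ∨ s ∨ p)) = True, so the formula = False.

True, False, True, False, False, False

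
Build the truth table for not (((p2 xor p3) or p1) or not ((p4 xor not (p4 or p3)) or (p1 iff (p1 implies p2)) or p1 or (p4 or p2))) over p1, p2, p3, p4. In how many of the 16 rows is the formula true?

4

p1 | p2 | p3 | p4 || (p2 xor p3) | ((p2 xor p3) or p1) | (p4 or p3) | not (p4 or p3) | (p4 xor not (p4 or p3)) | (p1 implies p2) | (p1 iff (p1 implies p2)) | (p4 or p2) | φ
T  | T  | T  | T  ||      F      |          T          |     T      |       F        |            T            |        T        |            T             |     T      | F
T  | T  | T  | F  ||      F      |          T          |     T      |       F        |            F            |        T        |            T             |     T      | F
T  | T  | F  | T  ||      T      |          T          |     T      |       F        |            T            |        T        |            T             |     T      | F
T  | T  | F  | F  ||      T      |          T          |     F      |       T        |            T            |        T        |            T             |     T      | F
T  | F  | T  | T  ||      T      |          T          |     T      |       F        |            T            |        F        |            F             |     T      | F
T  | F  | T  | F  ||      T      |          T          |     T      |       F        |            F            |        F        |            F             |     F      | F
T  | F  | F  | T  ||      F      |          T          |     T      |       F        |            T            |        F        |            F             |     T      | F
T  | F  | F  | F  ||      F      |          T          |     F      |       T        |            T            |        F        |            F             |     F      | F
F  | T  | T  | T  ||      F      |          F          |     T      |       F        |            T            |        T        |            F             |     T      | T
F  | T  | T  | F  ||      F      |          F          |     T      |       F        |            F            |        T        |            F             |     T      | T
F  | T  | F  | T  ||      T      |          T          |     T      |       F        |            T            |        T        |            F             |     T      | F
F  | T  | F  | F  ||      T      |          T          |     F      |       T        |            T            |        T        |            F             |     T      | F
F  | F  | T  | T  ||      T      |          T          |     T      |       F        |            T            |        T        |            F             |     T      | F
F  | F  | T  | F  ||      T      |          T          |     T      |       F        |            F            |        T        |            F             |     F      | F
F  | F  | F  | T  ||      F      |          F          |     T      |       F        |            T            |        T        |            F             |     T      | T
F  | F  | F  | F  ||      F      |          F          |     F      |       T        |            T            |        T        |            F             |     F      | T
The formula is true on 4 of the 16 rows.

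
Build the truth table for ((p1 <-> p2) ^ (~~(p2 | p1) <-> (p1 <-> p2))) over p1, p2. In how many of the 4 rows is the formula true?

p1 | p2 || φ
T  | T  || F
T  | F  || F
F  | T  || F
F  | F  || T
The formula is true on 1 of the 4 rows.

1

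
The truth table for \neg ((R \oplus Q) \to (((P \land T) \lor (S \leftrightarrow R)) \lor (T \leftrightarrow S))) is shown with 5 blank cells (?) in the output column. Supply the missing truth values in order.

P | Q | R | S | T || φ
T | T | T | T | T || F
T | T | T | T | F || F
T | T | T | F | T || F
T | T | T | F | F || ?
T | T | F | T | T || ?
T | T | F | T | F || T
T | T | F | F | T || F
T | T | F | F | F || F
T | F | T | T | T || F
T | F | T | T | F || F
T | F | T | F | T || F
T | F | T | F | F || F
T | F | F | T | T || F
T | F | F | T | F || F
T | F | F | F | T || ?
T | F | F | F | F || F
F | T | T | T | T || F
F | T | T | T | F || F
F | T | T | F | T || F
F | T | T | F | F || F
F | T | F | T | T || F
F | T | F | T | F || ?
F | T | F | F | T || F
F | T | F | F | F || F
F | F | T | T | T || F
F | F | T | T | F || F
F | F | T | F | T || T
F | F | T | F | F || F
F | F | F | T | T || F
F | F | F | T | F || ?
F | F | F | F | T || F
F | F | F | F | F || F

F, F, F, T, F

Row P=T, Q=T, R=T, S=F, T=F: (R \oplus Q) = F, (((P \land T) \lor (S \leftrightarrow R)) \lor (T \leftrightarrow S)) = T, ((R \oplus Q) \to (((P \land T) \lor (S \leftrightarrow R)) \lor (T \leftrightarrow S))) = T, so the formula = F.
Row P=T, Q=T, R=F, S=T, T=T: (R \oplus Q) = T, (((P \land T) \lor (S \leftrightarrow R)) \lor (T \leftrightarrow S)) = T, ((R \oplus Q) \to (((P \land T) \lor (S \leftrightarrow R)) \lor (T \leftrightarrow S))) = T, so the formula = F.
Row P=T, Q=F, R=F, S=F, T=T: (R \oplus Q) = F, (((P \land T) \lor (S \leftrightarrow R)) \lor (T \leftrightarrow S)) = T, ((R \oplus Q) \to (((P \land T) \lor (S \leftrightarrow R)) \lor (T \leftrightarrow S))) = T, so the formula = F.
Row P=F, Q=T, R=F, S=T, T=F: (R \oplus Q) = T, (((P \land T) \lor (S \leftrightarrow R)) \lor (T \leftrightarrow S)) = F, ((R \oplus Q) \to (((P \land T) \lor (S \leftrightarrow R)) \lor (T \leftrightarrow S))) = F, so the formula = T.
Row P=F, Q=F, R=F, S=T, T=F: (R \oplus Q) = F, (((P \land T) \lor (S \leftrightarrow R)) \lor (T \leftrightarrow S)) = F, ((R \oplus Q) \to (((P \land T) \lor (S \leftrightarrow R)) \lor (T \leftrightarrow S))) = T, so the formula = F.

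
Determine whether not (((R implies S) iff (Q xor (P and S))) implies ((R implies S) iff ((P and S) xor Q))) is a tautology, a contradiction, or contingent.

P  Q  R  S  |  (R implies S)  (P and S)  (Q xor (P and S))  ((P and S) xor Q)  φ
1  1  1  1  |        1            1              0                  0          0
1  1  1  0  |        0            0              1                  1          0
1  1  0  1  |        1            1              0                  0          0
1  1  0  0  |        1            0              1                  1          0
1  0  1  1  |        1            1              1                  1          0
1  0  1  0  |        0            0              0                  0          0
1  0  0  1  |        1            1              1                  1          0
1  0  0  0  |        1            0              0                  0          0
0  1  1  1  |        1            0              1                  1          0
0  1  1  0  |        0            0              1                  1          0
0  1  0  1  |        1            0              1                  1          0
0  1  0  0  |        1            0              1                  1          0
0  0  1  1  |        1            0              0                  0          0
0  0  1  0  |        0            0              0                  0          0
0  0  0  1  |        1            0              0                  0          0
0  0  0  0  |        1            0              0                  0          0
Every row is 0, so the formula is a contradiction.

contradiction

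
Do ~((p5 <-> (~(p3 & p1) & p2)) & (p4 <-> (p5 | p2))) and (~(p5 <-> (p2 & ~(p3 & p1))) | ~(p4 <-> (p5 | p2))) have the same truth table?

equivalent

p1  p2  p3  p4  p5  |  φ  ψ
1   1   1   1   1   |  1  1
1   1   1   1   0   |  0  0
1   1   1   0   1   |  1  1
1   1   1   0   0   |  1  1
1   1   0   1   1   |  0  0
1   1   0   1   0   |  1  1
1   1   0   0   1   |  1  1
1   1   0   0   0   |  1  1
1   0   1   1   1   |  1  1
1   0   1   1   0   |  1  1
1   0   1   0   1   |  1  1
1   0   1   0   0   |  0  0
1   0   0   1   1   |  1  1
1   0   0   1   0   |  1  1
1   0   0   0   1   |  1  1
1   0   0   0   0   |  0  0
0   1   1   1   1   |  0  0
0   1   1   1   0   |  1  1
0   1   1   0   1   |  1  1
0   1   1   0   0   |  1  1
0   1   0   1   1   |  0  0
0   1   0   1   0   |  1  1
0   1   0   0   1   |  1  1
0   1   0   0   0   |  1  1
0   0   1   1   1   |  1  1
0   0   1   1   0   |  1  1
0   0   1   0   1   |  1  1
0   0   1   0   0   |  0  0
0   0   0   1   1   |  1  1
0   0   0   1   0   |  1  1
0   0   0   0   1   |  1  1
0   0   0   0   0   |  0  0
The columns for φ and ψ agree on every row, so they are logically equivalent.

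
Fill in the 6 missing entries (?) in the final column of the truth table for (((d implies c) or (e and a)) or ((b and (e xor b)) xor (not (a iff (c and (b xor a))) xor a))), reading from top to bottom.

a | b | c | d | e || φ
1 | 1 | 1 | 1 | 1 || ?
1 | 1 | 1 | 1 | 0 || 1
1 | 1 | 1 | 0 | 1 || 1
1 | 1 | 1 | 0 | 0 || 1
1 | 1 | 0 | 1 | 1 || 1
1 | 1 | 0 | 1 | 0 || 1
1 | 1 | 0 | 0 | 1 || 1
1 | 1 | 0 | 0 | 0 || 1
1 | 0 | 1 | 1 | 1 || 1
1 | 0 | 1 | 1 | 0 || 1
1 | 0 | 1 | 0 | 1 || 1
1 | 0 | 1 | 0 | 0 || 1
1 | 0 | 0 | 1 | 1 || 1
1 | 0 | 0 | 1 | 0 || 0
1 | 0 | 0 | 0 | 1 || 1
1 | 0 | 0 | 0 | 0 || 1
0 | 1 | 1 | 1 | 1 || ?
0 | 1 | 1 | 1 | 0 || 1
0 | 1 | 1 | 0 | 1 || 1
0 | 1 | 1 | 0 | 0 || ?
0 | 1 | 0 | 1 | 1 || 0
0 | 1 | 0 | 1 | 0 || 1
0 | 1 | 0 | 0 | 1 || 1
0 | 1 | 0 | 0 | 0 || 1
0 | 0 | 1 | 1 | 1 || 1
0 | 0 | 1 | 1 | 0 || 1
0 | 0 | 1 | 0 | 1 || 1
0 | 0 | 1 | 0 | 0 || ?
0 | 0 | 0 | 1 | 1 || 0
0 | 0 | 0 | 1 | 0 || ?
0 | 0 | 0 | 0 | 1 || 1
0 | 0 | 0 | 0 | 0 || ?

Row a=1, b=1, c=1, d=1, e=1: ((d implies c) or (e and a)) = 1, ((b and (e xor b)) xor (not (a iff (c and (b xor a))) xor a)) = 0, so the formula = 1.
Row a=0, b=1, c=1, d=1, e=1: ((d implies c) or (e and a)) = 1, ((b and (e xor b)) xor (not (a iff (c and (b xor a))) xor a)) = 1, so the formula = 1.
Row a=0, b=1, c=1, d=0, e=0: ((d implies c) or (e and a)) = 1, ((b and (e xor b)) xor (not (a iff (c and (b xor a))) xor a)) = 0, so the formula = 1.
Row a=0, b=0, c=1, d=0, e=0: ((d implies c) or (e and a)) = 1, ((b and (e xor b)) xor (not (a iff (c and (b xor a))) xor a)) = 0, so the formula = 1.
Row a=0, b=0, c=0, d=1, e=0: ((d implies c) or (e and a)) = 0, ((b and (e xor b)) xor (not (a iff (c and (b xor a))) xor a)) = 0, so the formula = 0.
Row a=0, b=0, c=0, d=0, e=0: ((d implies c) or (e and a)) = 1, ((b and (e xor b)) xor (not (a iff (c and (b xor a))) xor a)) = 0, so the formula = 1.

1, 1, 1, 1, 0, 1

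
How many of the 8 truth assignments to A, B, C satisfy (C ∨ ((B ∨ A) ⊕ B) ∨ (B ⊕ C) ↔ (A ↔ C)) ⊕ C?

3

  A      B      C    |  (B ∨ A)  ((B ∨ A) ⊕ B)  (B ⊕ C)  (A ↔ C)    φ  
 True   True   True  |    True       False       False     True   False
 True   True  False  |    True       False        True    False   False
 True  False   True  |    True        True        True     True   False
 True  False  False  |    True        True       False    False   False
False   True   True  |    True       False       False    False    True
False   True  False  |    True       False        True     True    True
False  False   True  |   False       False        True    False    True
False  False  False  |   False       False       False     True   False
The formula is true on 3 of the 8 rows.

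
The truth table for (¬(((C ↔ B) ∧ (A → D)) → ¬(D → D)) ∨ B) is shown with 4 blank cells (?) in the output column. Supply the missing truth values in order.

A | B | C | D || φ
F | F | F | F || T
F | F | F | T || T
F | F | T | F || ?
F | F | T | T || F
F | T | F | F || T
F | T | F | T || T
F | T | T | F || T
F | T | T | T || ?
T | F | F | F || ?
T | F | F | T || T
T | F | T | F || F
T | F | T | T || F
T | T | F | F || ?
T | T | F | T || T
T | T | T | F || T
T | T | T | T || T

Row A=F, B=F, C=T, D=F: ¬(((C ↔ B) ∧ (A → D)) → ¬(D → D)) = F, so the formula = F.
Row A=F, B=T, C=T, D=T: ¬(((C ↔ B) ∧ (A → D)) → ¬(D → D)) = T, so the formula = T.
Row A=T, B=F, C=F, D=F: ¬(((C ↔ B) ∧ (A → D)) → ¬(D → D)) = F, so the formula = F.
Row A=T, B=T, C=F, D=F: ¬(((C ↔ B) ∧ (A → D)) → ¬(D → D)) = F, so the formula = T.

F, T, F, T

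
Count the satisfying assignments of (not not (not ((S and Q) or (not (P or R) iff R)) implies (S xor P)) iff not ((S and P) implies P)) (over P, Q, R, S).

P | Q | R | S || φ
F | F | F | F || T
F | F | F | T || F
F | F | T | F || T
F | F | T | T || F
F | T | F | F || T
F | T | F | T || F
F | T | T | F || T
F | T | T | T || F
T | F | F | F || F
T | F | F | T || F
T | F | T | F || F
T | F | T | T || T
T | T | F | F || F
T | T | F | T || F
T | T | T | F || F
T | T | T | T || F
The formula is true on 5 of the 16 rows.

5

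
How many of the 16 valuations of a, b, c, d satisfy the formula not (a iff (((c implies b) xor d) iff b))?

a  b  c  d  |  (c implies b)  ((c implies b) xor d)  φ
1  1  1  1  |        1                  0            1
1  1  1  0  |        1                  1            0
1  1  0  1  |        1                  0            1
1  1  0  0  |        1                  1            0
1  0  1  1  |        0                  1            1
1  0  1  0  |        0                  0            0
1  0  0  1  |        1                  0            0
1  0  0  0  |        1                  1            1
0  1  1  1  |        1                  0            0
0  1  1  0  |        1                  1            1
0  1  0  1  |        1                  0            0
0  1  0  0  |        1                  1            1
0  0  1  1  |        0                  1            0
0  0  1  0  |        0                  0            1
0  0  0  1  |        1                  0            1
0  0  0  0  |        1                  1            0
The formula is true on 8 of the 16 rows.

8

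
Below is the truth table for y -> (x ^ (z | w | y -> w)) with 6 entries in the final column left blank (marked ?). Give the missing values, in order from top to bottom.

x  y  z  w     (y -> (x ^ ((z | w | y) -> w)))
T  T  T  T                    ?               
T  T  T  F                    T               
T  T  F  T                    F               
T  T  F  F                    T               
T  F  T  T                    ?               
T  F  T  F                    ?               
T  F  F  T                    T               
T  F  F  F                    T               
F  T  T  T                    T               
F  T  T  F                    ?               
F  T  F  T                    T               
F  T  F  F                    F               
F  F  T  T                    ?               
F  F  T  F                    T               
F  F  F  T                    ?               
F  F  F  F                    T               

Row x=T, y=T, z=T, w=T: (x ^ (z | w | y -> w)) = F, so (y -> (x ^ ((z | w | y) -> w))) = F.
Row x=T, y=F, z=T, w=T: (x ^ (z | w | y -> w)) = F, so (y -> (x ^ ((z | w | y) -> w))) = T.
Row x=T, y=F, z=T, w=F: (x ^ (z | w | y -> w)) = T, so (y -> (x ^ ((z | w | y) -> w))) = T.
Row x=F, y=T, z=T, w=F: (x ^ (z | w | y -> w)) = F, so (y -> (x ^ ((z | w | y) -> w))) = F.
Row x=F, y=F, z=T, w=T: (x ^ (z | w | y -> w)) = T, so (y -> (x ^ ((z | w | y) -> w))) = T.
Row x=F, y=F, z=F, w=T: (x ^ (z | w | y -> w)) = T, so (y -> (x ^ ((z | w | y) -> w))) = T.

F, T, T, F, T, T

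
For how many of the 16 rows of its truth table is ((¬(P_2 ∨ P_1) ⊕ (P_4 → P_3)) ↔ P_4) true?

6

P_1  P_2  P_3  P_4  |  φ
 1    1    1    1   |  1
 1    1    1    0   |  0
 1    1    0    1   |  0
 1    1    0    0   |  0
 1    0    1    1   |  1
 1    0    1    0   |  0
 1    0    0    1   |  0
 1    0    0    0   |  0
 0    1    1    1   |  1
 0    1    1    0   |  0
 0    1    0    1   |  0
 0    1    0    0   |  0
 0    0    1    1   |  0
 0    0    1    0   |  1
 0    0    0    1   |  1
 0    0    0    0   |  1
The formula is true on 6 of the 16 rows.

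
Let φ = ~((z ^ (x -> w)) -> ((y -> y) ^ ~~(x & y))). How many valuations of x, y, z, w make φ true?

2

x | y | z | w | (x -> w) | (z ^ (x -> w)) | (y -> y) | (x & y) | ~(x & y) | ~~(x & y) | ((y -> y) ^ ~~(x & y)) | φ
- | - | - | - | -------- | -------------- | -------- | ------- | -------- | --------- | ---------------------- | -
T | T | T | T |    T     |       F        |    T     |    T    |    F     |     T     |           F            | F
T | T | T | F |    F     |       T        |    T     |    T    |    F     |     T     |           F            | T
T | T | F | T |    T     |       T        |    T     |    T    |    F     |     T     |           F            | T
T | T | F | F |    F     |       F        |    T     |    T    |    F     |     T     |           F            | F
T | F | T | T |    T     |       F        |    T     |    F    |    T     |     F     |           T            | F
T | F | T | F |    F     |       T        |    T     |    F    |    T     |     F     |           T            | F
T | F | F | T |    T     |       T        |    T     |    F    |    T     |     F     |           T            | F
T | F | F | F |    F     |       F        |    T     |    F    |    T     |     F     |           T            | F
F | T | T | T |    T     |       F        |    T     |    F    |    T     |     F     |           T            | F
F | T | T | F |    T     |       F        |    T     |    F    |    T     |     F     |           T            | F
F | T | F | T |    T     |       T        |    T     |    F    |    T     |     F     |           T            | F
F | T | F | F |    T     |       T        |    T     |    F    |    T     |     F     |           T            | F
F | F | T | T |    T     |       F        |    T     |    F    |    T     |     F     |           T            | F
F | F | T | F |    T     |       F        |    T     |    F    |    T     |     F     |           T            | F
F | F | F | T |    T     |       T        |    T     |    F    |    T     |     F     |           T            | F
F | F | F | F |    T     |       T        |    T     |    F    |    T     |     F     |           T            | F
The formula is true on 2 of the 16 rows.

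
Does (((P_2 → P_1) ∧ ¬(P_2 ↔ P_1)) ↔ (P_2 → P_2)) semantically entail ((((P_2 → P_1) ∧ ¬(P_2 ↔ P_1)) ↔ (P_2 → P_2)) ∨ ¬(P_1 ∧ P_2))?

yes

P_1 | P_2 | φ | ψ
--- | --- | - | -
 T  |  T  | F | F
 T  |  F  | T | T
 F  |  T  | F | T
 F  |  F  | F | T
In every row where φ is true, ψ is also true, so φ ⊨ ψ.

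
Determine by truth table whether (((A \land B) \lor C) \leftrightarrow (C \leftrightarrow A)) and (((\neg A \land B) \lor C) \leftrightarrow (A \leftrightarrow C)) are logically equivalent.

not equivalent

  A      B      C    |    φ      ψ  
 True   True   True  |   True   True
 True   True  False  |  False   True
 True  False   True  |   True   True
 True  False  False  |   True   True
False   True   True  |  False  False
False   True  False  |  False   True
False  False   True  |  False  False
False  False  False  |  False  False
The columns differ at A=True, B=True, C=False (φ=False, ψ=True), so they are not equivalent.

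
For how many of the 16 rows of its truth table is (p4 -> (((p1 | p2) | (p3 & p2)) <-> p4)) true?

14

p1  p2  p3  p4     (p1 | p2)  (p3 & p2)  ((p1 | p2) | (p3 & p2))  φ
F   F   F   F          F          F                 F             T
F   F   F   T          F          F                 F             F
F   F   T   F          F          F                 F             T
F   F   T   T          F          F                 F             F
F   T   F   F          T          F                 T             T
F   T   F   T          T          F                 T             T
F   T   T   F          T          T                 T             T
F   T   T   T          T          T                 T             T
T   F   F   F          T          F                 T             T
T   F   F   T          T          F                 T             T
T   F   T   F          T          F                 T             T
T   F   T   T          T          F                 T             T
T   T   F   F          T          F                 T             T
T   T   F   T          T          F                 T             T
T   T   T   F          T          T                 T             T
T   T   T   T          T          T                 T             T
The formula is true on 14 of the 16 rows.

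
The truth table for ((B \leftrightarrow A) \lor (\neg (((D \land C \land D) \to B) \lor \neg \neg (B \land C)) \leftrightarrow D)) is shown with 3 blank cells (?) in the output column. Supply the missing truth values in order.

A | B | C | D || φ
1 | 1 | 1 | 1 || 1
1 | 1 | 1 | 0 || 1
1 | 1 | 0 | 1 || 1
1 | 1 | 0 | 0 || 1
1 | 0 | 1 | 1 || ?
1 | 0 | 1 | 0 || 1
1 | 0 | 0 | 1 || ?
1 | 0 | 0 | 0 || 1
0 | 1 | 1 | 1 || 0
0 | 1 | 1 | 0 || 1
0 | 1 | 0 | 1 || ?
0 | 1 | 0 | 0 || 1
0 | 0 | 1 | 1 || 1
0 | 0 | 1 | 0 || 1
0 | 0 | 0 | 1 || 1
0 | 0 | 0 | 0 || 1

1, 0, 0

Row A=1, B=0, C=1, D=1: (B \leftrightarrow A) = 0, (\neg (((D \land C \land D) \to B) \lor \neg \neg (B \land C)) \leftrightarrow D) = 1, so the formula = 1.
Row A=1, B=0, C=0, D=1: (B \leftrightarrow A) = 0, (\neg (((D \land C \land D) \to B) \lor \neg \neg (B \land C)) \leftrightarrow D) = 0, so the formula = 0.
Row A=0, B=1, C=0, D=1: (B \leftrightarrow A) = 0, (\neg (((D \land C \land D) \to B) \lor \neg \neg (B \land C)) \leftrightarrow D) = 0, so the formula = 0.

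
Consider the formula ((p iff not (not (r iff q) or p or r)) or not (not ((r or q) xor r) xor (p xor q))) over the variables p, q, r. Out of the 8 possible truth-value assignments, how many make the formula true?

6

p | q | r | (r iff q) | not (r iff q) | (not (r iff q) or p or r) | (r or q) | ((r or q) xor r) | not ((r or q) xor r) | (p xor q) | φ
- | - | - | --------- | ------------- | ------------------------- | -------- | ---------------- | -------------------- | --------- | -
T | T | T |     T     |       F       |             T             |    T     |        F         |          T           |     F     | F
T | T | F |     F     |       T       |             T             |    T     |        T         |          F           |     F     | T
T | F | T |     F     |       T       |             T             |    T     |        F         |          T           |     T     | T
T | F | F |     T     |       F       |             T             |    F     |        F         |          T           |     T     | T
F | T | T |     T     |       F       |             T             |    T     |        F         |          T           |     T     | T
F | T | F |     F     |       T       |             T             |    T     |        T         |          F           |     T     | T
F | F | T |     F     |       T       |             T             |    T     |        F         |          T           |     F     | T
F | F | F |     T     |       F       |             F             |    F     |        F         |          T           |     F     | F
The formula is true on 6 of the 8 rows.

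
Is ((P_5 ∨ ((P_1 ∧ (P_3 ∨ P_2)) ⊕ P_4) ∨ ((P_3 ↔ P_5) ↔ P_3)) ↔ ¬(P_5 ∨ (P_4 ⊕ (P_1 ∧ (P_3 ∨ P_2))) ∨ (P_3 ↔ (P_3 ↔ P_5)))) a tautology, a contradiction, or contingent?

contradiction

P_1 | P_2 | P_3 | P_4 | P_5 || φ
 0  |  0  |  0  |  0  |  0  || 0
 0  |  0  |  0  |  0  |  1  || 0
 0  |  0  |  0  |  1  |  0  || 0
 0  |  0  |  0  |  1  |  1  || 0
 0  |  0  |  1  |  0  |  0  || 0
 0  |  0  |  1  |  0  |  1  || 0
 0  |  0  |  1  |  1  |  0  || 0
 0  |  0  |  1  |  1  |  1  || 0
 0  |  1  |  0  |  0  |  0  || 0
 0  |  1  |  0  |  0  |  1  || 0
 0  |  1  |  0  |  1  |  0  || 0
 0  |  1  |  0  |  1  |  1  || 0
 0  |  1  |  1  |  0  |  0  || 0
 0  |  1  |  1  |  0  |  1  || 0
 0  |  1  |  1  |  1  |  0  || 0
 0  |  1  |  1  |  1  |  1  || 0
 1  |  0  |  0  |  0  |  0  || 0
 1  |  0  |  0  |  0  |  1  || 0
 1  |  0  |  0  |  1  |  0  || 0
 1  |  0  |  0  |  1  |  1  || 0
 1  |  0  |  1  |  0  |  0  || 0
 1  |  0  |  1  |  0  |  1  || 0
 1  |  0  |  1  |  1  |  0  || 0
 1  |  0  |  1  |  1  |  1  || 0
 1  |  1  |  0  |  0  |  0  || 0
 1  |  1  |  0  |  0  |  1  || 0
 1  |  1  |  0  |  1  |  0  || 0
 1  |  1  |  0  |  1  |  1  || 0
 1  |  1  |  1  |  0  |  0  || 0
 1  |  1  |  1  |  0  |  1  || 0
 1  |  1  |  1  |  1  |  0  || 0
 1  |  1  |  1  |  1  |  1  || 0
Every row is 0, so the formula is a contradiction.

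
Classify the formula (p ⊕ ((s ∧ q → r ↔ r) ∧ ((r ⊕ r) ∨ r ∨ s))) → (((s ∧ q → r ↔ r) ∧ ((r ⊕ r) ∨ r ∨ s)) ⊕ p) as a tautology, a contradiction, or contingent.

p | q | r | s || (s ∧ q) | ((s ∧ q) → r) | (((s ∧ q) → r) ↔ r) | (r ⊕ r) | (r ∨ s) | ((r ⊕ r) ∨ (r ∨ s)) | φ
T | T | T | T ||    T    |       T       |          T          |    F    |    T    |          T          | T
T | T | T | F ||    F    |       T       |          T          |    F    |    T    |          T          | T
T | T | F | T ||    T    |       F       |          T          |    F    |    T    |          T          | T
T | T | F | F ||    F    |       T       |          F          |    F    |    F    |          F          | T
T | F | T | T ||    F    |       T       |          T          |    F    |    T    |          T          | T
T | F | T | F ||    F    |       T       |          T          |    F    |    T    |          T          | T
T | F | F | T ||    F    |       T       |          F          |    F    |    T    |          T          | T
T | F | F | F ||    F    |       T       |          F          |    F    |    F    |          F          | T
F | T | T | T ||    T    |       T       |          T          |    F    |    T    |          T          | T
F | T | T | F ||    F    |       T       |          T          |    F    |    T    |          T          | T
F | T | F | T ||    T    |       F       |          T          |    F    |    T    |          T          | T
F | T | F | F ||    F    |       T       |          F          |    F    |    F    |          F          | T
F | F | T | T ||    F    |       T       |          T          |    F    |    T    |          T          | T
F | F | T | F ||    F    |       T       |          T          |    F    |    T    |          T          | T
F | F | F | T ||    F    |       T       |          F          |    F    |    T    |          T          | T
F | F | F | F ||    F    |       T       |          F          |    F    |    F    |          F          | T
Every row is T, so the formula is a tautology.

tautology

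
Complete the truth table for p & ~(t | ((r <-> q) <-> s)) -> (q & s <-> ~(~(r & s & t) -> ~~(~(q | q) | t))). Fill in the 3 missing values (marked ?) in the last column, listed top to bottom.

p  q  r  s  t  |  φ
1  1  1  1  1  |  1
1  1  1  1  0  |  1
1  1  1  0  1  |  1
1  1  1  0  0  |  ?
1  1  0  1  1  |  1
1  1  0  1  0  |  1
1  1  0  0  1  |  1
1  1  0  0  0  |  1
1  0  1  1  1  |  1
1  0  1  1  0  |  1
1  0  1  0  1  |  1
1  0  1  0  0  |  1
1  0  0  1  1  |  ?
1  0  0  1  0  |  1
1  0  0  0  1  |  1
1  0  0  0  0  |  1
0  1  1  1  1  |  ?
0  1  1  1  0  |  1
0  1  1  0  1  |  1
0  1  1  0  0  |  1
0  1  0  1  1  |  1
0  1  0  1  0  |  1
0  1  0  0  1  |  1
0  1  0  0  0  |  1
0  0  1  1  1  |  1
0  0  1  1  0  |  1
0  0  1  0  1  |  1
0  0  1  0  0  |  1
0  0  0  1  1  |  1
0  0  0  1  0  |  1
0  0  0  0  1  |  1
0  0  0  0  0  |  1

0, 1, 1

Row p=1, q=1, r=1, s=0, t=0: (p & ~(t | ((r <-> q) <-> s))) = 1, (q & s <-> ~(~(r & s & t) -> ~~(~(q | q) | t))) = 0, so the formula = 0.
Row p=1, q=0, r=0, s=1, t=1: (p & ~(t | ((r <-> q) <-> s))) = 0, (q & s <-> ~(~(r & s & t) -> ~~(~(q | q) | t))) = 1, so the formula = 1.
Row p=0, q=1, r=1, s=1, t=1: (p & ~(t | ((r <-> q) <-> s))) = 0, (q & s <-> ~(~(r & s & t) -> ~~(~(q | q) | t))) = 0, so the formula = 1.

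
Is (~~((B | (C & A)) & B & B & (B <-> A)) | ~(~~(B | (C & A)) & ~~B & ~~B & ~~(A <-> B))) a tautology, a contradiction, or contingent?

  A      B      C       (C & A)  (B | (C & A))  (B <-> A)  ~(B | (C & A))  ~~(B | (C & A))    ~B    ~~B   (A <-> B)  ~(A <-> B)  ~~(A <-> B)    φ  
False  False  False      False       False         True         True            False        True  False     True      False         True      True
False  False   True      False       False         True         True            False        True  False     True      False         True      True
False   True  False      False        True        False        False             True       False   True    False       True        False      True
False   True   True      False        True        False        False             True       False   True    False       True        False      True
 True  False  False      False       False        False         True            False        True  False    False       True        False      True
 True  False   True       True        True        False        False             True        True  False    False       True        False      True
 True   True  False      False        True         True        False             True       False   True     True      False         True      True
 True   True   True       True        True         True        False             True       False   True     True      False         True      True
Every row is True, so the formula is a tautology.

tautology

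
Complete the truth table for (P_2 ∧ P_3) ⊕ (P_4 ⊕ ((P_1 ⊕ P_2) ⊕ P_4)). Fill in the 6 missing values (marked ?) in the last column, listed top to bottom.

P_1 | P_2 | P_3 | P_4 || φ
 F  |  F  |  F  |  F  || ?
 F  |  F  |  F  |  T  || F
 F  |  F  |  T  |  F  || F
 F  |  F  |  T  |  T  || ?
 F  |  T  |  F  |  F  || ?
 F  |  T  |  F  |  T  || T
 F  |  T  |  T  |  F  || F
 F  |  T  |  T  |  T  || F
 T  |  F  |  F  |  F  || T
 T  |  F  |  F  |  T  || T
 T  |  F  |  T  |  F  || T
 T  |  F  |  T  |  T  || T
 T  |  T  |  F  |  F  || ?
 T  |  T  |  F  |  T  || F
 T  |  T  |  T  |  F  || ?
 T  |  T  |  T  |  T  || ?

Row P_1=F, P_2=F, P_3=F, P_4=F: (P_2 ∧ P_3) = F, (P_4 ⊕ ((P_1 ⊕ P_2) ⊕ P_4)) = F, so the formula = F.
Row P_1=F, P_2=F, P_3=T, P_4=T: (P_2 ∧ P_3) = F, (P_4 ⊕ ((P_1 ⊕ P_2) ⊕ P_4)) = F, so the formula = F.
Row P_1=F, P_2=T, P_3=F, P_4=F: (P_2 ∧ P_3) = F, (P_4 ⊕ ((P_1 ⊕ P_2) ⊕ P_4)) = T, so the formula = T.
Row P_1=T, P_2=T, P_3=F, P_4=F: (P_2 ∧ P_3) = F, (P_4 ⊕ ((P_1 ⊕ P_2) ⊕ P_4)) = F, so the formula = F.
Row P_1=T, P_2=T, P_3=T, P_4=F: (P_2 ∧ P_3) = T, (P_4 ⊕ ((P_1 ⊕ P_2) ⊕ P_4)) = F, so the formula = T.
Row P_1=T, P_2=T, P_3=T, P_4=T: (P_2 ∧ P_3) = T, (P_4 ⊕ ((P_1 ⊕ P_2) ⊕ P_4)) = F, so the formula = T.

F, F, T, F, T, T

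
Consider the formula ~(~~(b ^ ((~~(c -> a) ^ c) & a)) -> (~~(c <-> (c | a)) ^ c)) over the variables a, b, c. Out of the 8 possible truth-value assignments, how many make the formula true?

3

a  b  c     (c -> a)  ~(c -> a)  ~~(c -> a)  (~~(c -> a) ^ c)  ((~~(c -> a) ^ c) & a)  (b ^ ((~~(c -> a) ^ c) & a))  (c | a)  (c <-> (c | a))  ~(c <-> (c | a))  ~~(c <-> (c | a))  (~~(c <-> (c | a)) ^ c)  φ
0  0  0        1          0          1              1                    0                          0                   0            1                0                  1                     1             0
0  0  1        0          1          0              1                    0                          0                   1            1                0                  1                     0             0
0  1  0        1          0          1              1                    0                          1                   0            1                0                  1                     1             0
0  1  1        0          1          0              1                    0                          1                   1            1                0                  1                     0             1
1  0  0        1          0          1              1                    1                          1                   1            0                1                  0                     0             1
1  0  1        1          0          1              0                    0                          0                   1            1                0                  1                     0             0
1  1  0        1          0          1              1                    1                          0                   1            0                1                  0                     0             0
1  1  1        1          0          1              0                    0                          1                   1            1                0                  1                     0             1
The formula is true on 3 of the 8 rows.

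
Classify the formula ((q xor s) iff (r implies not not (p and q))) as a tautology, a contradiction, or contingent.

p  q  r  s  |  (q xor s)  (p and q)  not (p and q)  not not (p and q)  φ
F  F  F  F  |      F          F            T                F          F
F  F  F  T  |      T          F            T                F          T
F  F  T  F  |      F          F            T                F          T
F  F  T  T  |      T          F            T                F          F
F  T  F  F  |      T          F            T                F          T
F  T  F  T  |      F          F            T                F          F
F  T  T  F  |      T          F            T                F          F
F  T  T  T  |      F          F            T                F          T
T  F  F  F  |      F          F            T                F          F
T  F  F  T  |      T          F            T                F          T
T  F  T  F  |      F          F            T                F          T
T  F  T  T  |      T          F            T                F          F
T  T  F  F  |      T          T            F                T          T
T  T  F  T  |      F          T            F                T          F
T  T  T  F  |      T          T            F                T          T
T  T  T  T  |      F          T            F                T          F
8 of 16 rows are T, so the formula is contingent.

contingent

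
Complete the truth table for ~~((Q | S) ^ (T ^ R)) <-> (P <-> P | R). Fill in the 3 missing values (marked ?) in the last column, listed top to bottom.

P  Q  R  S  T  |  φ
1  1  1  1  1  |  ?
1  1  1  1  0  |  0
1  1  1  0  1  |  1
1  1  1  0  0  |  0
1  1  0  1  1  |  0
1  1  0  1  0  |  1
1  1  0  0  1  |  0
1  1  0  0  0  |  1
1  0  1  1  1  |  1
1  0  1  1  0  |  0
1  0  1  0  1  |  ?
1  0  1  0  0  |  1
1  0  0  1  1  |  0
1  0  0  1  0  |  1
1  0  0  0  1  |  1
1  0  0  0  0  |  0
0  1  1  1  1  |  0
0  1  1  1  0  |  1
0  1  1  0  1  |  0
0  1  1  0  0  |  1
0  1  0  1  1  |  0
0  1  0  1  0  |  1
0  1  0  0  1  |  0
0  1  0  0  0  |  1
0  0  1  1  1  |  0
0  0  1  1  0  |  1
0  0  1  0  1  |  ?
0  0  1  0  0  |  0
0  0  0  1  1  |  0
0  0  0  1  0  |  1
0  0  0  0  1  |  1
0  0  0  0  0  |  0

1, 0, 1

Row P=1, Q=1, R=1, S=1, T=1: ~~((Q | S) ^ (T ^ R)) = 1, (P <-> P | R) = 1, so the formula = 1.
Row P=1, Q=0, R=1, S=0, T=1: ~~((Q | S) ^ (T ^ R)) = 0, (P <-> P | R) = 1, so the formula = 0.
Row P=0, Q=0, R=1, S=0, T=1: ~~((Q | S) ^ (T ^ R)) = 0, (P <-> P | R) = 0, so the formula = 1.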